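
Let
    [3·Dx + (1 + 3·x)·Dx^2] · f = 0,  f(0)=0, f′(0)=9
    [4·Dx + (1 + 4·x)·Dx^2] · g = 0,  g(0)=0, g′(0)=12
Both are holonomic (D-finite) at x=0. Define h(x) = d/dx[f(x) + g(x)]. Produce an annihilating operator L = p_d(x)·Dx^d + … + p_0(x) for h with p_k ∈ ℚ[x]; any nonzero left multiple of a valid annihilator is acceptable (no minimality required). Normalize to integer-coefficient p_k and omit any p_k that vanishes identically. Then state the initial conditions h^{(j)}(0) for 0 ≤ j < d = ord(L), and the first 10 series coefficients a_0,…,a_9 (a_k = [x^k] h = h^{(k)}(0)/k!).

f: a_k = 0, 9, -27/2, 27, -243/4, 729/5, -729/2, 6561/7, -19683/8, 6561, …
g: a_k = 0, 12, -24, 64, -192, 3072/5, -2048, 49152/7, -24576, 262144/3, …
L₀ := lclm(L_f,L_g); ord L₀ ≤ 2+2.
h₀' ⇒ L via d/dx closure of L₀.
L = 24 + (14 + 48·x)·Dx + (1 + 7·x + 12·x^2)·Dx^2  (order 2).
h: a_k = 21, -75, 273, -1011, 3801, -14475, 55713, -216291, 845481, -3322875, …
ICs: h(0) = 21, h′(0) = -75.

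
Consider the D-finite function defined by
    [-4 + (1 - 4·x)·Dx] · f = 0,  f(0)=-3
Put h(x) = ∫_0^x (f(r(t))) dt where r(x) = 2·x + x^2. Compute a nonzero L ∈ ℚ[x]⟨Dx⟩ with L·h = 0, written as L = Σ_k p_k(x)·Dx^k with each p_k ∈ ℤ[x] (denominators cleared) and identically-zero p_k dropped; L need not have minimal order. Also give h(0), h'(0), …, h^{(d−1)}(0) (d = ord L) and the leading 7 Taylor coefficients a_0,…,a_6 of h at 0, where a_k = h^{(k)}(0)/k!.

L = (8 + 8·x)·Dx + (-1 + 8·x + 4·x^2)·Dx^2  (order 2).
h: a_k = 0, -3, -12, -68, -432, -2928, -20672, …
ICs: h(0) = 0, h′(0) = -3.

f: a_k = -3, -12, -48, -192, -768, -3072, -12288, …
Substitute x→r, Dx→(1/r')Dx; clear ⇒ L₀.
h=∫₀ˣh₀: take L = L₀·Dx.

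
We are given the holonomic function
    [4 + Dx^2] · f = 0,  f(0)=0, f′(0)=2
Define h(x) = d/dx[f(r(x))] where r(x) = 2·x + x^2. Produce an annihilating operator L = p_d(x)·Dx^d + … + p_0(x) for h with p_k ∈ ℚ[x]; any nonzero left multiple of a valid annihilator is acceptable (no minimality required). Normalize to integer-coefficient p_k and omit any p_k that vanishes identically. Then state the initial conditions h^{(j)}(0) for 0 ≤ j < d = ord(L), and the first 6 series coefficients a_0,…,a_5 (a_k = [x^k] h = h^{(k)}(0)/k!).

f: a_k = 0, 2, 0, -4/3, 0, 4/15, …
L₀ from L_f via x↦r, Dx↦r'^{-1}Dx.
h=h₀': d/dx-closure on L₀ ⇒ L.
L = (19 + 64·x + 96·x^2 + 64·x^3 + 16·x^4) + (-3 - 3·x)·Dx + (1 + 2·x + x^2)·Dx^2  (order 2).
h: a_k = 4, 4, -32, -64, 8/3, 120, …
ICs: h(0) = 4, h′(0) = 4.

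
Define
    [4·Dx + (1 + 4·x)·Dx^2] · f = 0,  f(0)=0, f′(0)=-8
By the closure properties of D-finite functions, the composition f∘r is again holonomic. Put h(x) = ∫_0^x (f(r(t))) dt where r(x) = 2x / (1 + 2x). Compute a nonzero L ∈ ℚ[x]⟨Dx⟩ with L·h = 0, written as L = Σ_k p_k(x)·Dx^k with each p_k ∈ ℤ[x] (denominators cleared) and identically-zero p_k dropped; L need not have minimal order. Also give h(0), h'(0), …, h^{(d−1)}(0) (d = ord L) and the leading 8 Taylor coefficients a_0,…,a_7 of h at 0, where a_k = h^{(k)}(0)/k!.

L = (12 + 40·x)·Dx^2 + (1 + 12·x + 20·x^2)·Dx^3  (order 3).
h: a_k = 0, 0, -8, 32, -496/3, 4992/5, -99968/15, 47616, …
ICs: h(0) = 0, h′(0) = 0, h′′(0) = -16.

f: a_k = 0, -8, 16, -128/3, 128, -2048/5, 4096/3, -32768/7, …
L₀ from L_f via x↦r, Dx↦r'^{-1}Dx.
∫: right-multiply L₀ by Dx.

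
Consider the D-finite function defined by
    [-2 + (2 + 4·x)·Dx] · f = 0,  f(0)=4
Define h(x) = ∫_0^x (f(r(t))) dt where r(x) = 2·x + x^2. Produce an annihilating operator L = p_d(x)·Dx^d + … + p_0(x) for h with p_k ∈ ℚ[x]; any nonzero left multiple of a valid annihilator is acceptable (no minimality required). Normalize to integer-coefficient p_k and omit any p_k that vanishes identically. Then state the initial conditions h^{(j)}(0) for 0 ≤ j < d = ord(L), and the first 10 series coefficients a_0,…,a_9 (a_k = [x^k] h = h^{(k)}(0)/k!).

f: a_k = 4, 4, -2, 2, -5/2, 7/2, -21/4, 33/4, -429/32, 715/32, …
h₀=f(r): pull back L_f along r ⇒ L₀.
∫: right-multiply L₀ by Dx.
L = (-2 - 2·x)·Dx + (1 + 4·x + 2·x^2)·Dx^2  (order 2).
h: a_k = 0, 4, 4, -4/3, 2, -18/5, 22/3, -114/7, 77/2, -1717/18, …
ICs: h(0) = 0, h′(0) = 4.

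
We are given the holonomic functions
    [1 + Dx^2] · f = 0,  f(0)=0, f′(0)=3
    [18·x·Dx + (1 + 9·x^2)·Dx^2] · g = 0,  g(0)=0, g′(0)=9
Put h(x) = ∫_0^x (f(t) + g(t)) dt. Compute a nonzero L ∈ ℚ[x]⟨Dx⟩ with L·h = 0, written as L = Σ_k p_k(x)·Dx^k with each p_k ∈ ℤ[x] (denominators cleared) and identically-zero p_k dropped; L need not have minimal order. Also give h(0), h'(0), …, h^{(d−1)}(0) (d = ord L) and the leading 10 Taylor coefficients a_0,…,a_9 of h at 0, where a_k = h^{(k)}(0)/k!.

L = (-1926·x + 17820·x^3 + 1458·x^5)·Dx^2 + (-17 + 351·x^2 + 4617·x^4 + 729·x^6)·Dx^3 + (-1926·x + 17820·x^3 + 1458·x^5)·Dx^4 + (-17 + 351·x^2 + 4617·x^4 + 729·x^6)·Dx^5  (order 5).
h: a_k = 0, 0, 6, 0, -55/8, 0, 5833/240, 0, -1574641/13440, 0, …
ICs: h(0) = 0, h′(0) = 0, h′′(0) = 12, h′′′(0) = 0, h′′′′(0) = -165.

f: a_k = 0, 3, 0, -1/2, 0, 1/40, 0, -1/1680, 0, 1/120960, …
g: a_k = 0, 9, 0, -27, 0, 729/5, 0, -6561/7, 0, 6561, …
Weyl lclm of L_f,L_g ⇒ L₀ (ord ≤ 4).
∫: right-multiply L₀ by Dx.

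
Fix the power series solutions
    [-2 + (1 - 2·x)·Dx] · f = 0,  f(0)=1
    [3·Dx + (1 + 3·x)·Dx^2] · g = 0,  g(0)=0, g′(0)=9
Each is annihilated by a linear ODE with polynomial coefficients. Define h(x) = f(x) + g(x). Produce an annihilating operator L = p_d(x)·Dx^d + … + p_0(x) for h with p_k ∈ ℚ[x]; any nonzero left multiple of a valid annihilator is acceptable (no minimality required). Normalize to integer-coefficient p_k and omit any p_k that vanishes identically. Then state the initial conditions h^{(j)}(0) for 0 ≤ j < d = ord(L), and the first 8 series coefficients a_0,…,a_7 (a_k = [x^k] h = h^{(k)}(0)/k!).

f: a_k = 1, 2, 4, 8, 16, 32, 64, 128, …
g: a_k = 0, 9, -27/2, 27, -243/4, 729/5, -729/2, 6561/7, …
Sum ⇒ L₀ = lclm(L_f,L_g) in ℚ(x)⟨Dx⟩.
L = (144 + 72·x)·Dx + (6 + 216·x + 144·x^2)·Dx^2 + (-7 - 13·x + 36·x^2 + 36·x^3)·Dx^3  (order 3).
h: a_k = 1, 11, -19/2, 35, -179/4, 889/5, -601/2, 7457/7, …
ICs: h(0) = 1, h′(0) = 11, h′′(0) = -19.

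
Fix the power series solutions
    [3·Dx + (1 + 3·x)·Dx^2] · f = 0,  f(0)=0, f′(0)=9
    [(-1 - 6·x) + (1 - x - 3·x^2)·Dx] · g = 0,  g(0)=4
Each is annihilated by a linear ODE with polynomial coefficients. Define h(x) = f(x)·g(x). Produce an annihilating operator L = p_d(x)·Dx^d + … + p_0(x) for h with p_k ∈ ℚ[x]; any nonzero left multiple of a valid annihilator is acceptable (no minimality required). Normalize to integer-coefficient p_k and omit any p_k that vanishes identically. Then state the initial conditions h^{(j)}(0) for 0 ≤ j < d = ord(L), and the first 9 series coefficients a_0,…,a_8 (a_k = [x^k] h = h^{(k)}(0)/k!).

L = (9 + 36·x) + (-1 + 21·x + 45·x^2)·Dx + (-1 - 2·x + 6·x^2 + 9·x^3)·Dx^2  (order 2).
h: a_k = 0, 36, -18, 198, -99, 5391/5, -3384/5, 220743/35, -389547/70, …
ICs: h(0) = 0, h′(0) = 36.

f: a_k = 0, 9, -27/2, 27, -243/4, 729/5, -729/2, 6561/7, -19683/8, …
g: a_k = 4, 4, 16, 28, 76, 160, 388, 868, 2032, …
L₀ := L_f ⊗_s L_g (sym. prod.), ord ≤ 2.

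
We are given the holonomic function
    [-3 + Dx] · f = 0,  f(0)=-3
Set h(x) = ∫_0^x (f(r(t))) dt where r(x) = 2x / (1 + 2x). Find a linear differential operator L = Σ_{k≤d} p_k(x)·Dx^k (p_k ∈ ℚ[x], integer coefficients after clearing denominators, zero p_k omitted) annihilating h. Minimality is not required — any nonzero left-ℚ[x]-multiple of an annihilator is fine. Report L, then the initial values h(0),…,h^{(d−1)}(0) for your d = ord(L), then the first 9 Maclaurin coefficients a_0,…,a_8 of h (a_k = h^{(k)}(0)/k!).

f: a_k = -3, -9, -27/2, -27/2, -81/8, -243/40, -243/80, -729/560, -2187/4480, …
Change of var in L_f (x↦r) gives L₀.
h=∫₀ˣh₀: take L = L₀·Dx.
L = -6·Dx + (1 + 4·x + 4·x^2)·Dx^2  (order 2).
h: a_k = 0, -3, -9, -6, 9, -18/5, -42/5, 828/35, -1233/35, …
ICs: h(0) = 0, h′(0) = -3.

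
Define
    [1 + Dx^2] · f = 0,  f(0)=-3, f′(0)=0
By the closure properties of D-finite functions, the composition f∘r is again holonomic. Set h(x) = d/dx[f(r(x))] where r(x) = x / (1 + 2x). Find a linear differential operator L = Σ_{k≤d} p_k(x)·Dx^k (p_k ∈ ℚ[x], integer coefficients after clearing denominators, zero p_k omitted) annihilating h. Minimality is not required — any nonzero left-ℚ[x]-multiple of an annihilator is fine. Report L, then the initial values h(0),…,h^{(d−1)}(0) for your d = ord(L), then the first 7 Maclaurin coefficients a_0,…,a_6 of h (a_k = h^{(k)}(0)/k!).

f: a_k = -3, 0, 3/2, 0, -1/8, 0, 1/240, …
f∘r: x↦r, Dx↦Dx/r' in L_f ⇒ L₀.
h₀' ⇒ L via d/dx closure of L₀.
L = (25 + 96·x + 96·x^2) + (12 + 72·x + 144·x^2 + 96·x^3)·Dx + (1 + 8·x + 24·x^2 + 32·x^3 + 16·x^4)·Dx^2  (order 2).
h: a_k = 0, 3, -18, 143/2, -235, 27601/40, -37527/20, …
ICs: h(0) = 0, h′(0) = 3.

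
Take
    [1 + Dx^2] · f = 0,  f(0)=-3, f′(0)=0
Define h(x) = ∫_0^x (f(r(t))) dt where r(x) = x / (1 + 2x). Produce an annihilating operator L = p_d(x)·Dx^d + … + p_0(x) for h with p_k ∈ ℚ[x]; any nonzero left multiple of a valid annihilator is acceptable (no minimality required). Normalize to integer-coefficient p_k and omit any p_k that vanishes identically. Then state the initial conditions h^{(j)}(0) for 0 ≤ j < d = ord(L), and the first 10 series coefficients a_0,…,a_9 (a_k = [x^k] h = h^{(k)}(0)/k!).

f: a_k = -3, 0, 3/2, 0, -1/8, 0, 1/240, 0, -1/13440, 0, …
Change of var in L_f (x↦r) gives L₀.
∫: right-multiply L₀ by Dx.
L = Dx + (4 + 24·x + 48·x^2 + 32·x^3)·Dx^2 + (1 + 8·x + 24·x^2 + 32·x^3 + 16·x^4)·Dx^3  (order 3).
h: a_k = 0, -3, 0, 1/2, -3/2, 143/40, -47/6, 3943/240, -5361/160, 8095583/120960, …
ICs: h(0) = 0, h′(0) = -3, h′′(0) = 0.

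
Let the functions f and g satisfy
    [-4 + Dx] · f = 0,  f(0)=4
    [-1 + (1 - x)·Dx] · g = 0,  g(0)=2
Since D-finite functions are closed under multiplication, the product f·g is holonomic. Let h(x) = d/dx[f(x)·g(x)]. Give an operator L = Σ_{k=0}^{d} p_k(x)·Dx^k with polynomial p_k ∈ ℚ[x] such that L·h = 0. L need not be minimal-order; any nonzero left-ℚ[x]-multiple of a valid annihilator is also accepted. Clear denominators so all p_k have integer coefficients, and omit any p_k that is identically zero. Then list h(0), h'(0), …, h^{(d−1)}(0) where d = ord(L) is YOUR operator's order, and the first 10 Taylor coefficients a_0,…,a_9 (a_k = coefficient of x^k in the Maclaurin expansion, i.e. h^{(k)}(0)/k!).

L = (26 - 40·x + 16·x^2) + (-5 + 9·x - 4·x^2)·Dx  (order 1).
h: a_k = 40, 208, 568, 3296/3, 5144/3, 6992/3, 130552/45, 1077184/315, 1228216/315, 12347696/2835, …
ICs: h(0) = 40.

f: a_k = 4, 16, 32, 128/3, 128/3, 512/15, 1024/45, 4096/315, 2048/315, 8192/2835, …
g: a_k = 2, 2, 2, 2, 2, 2, 2, 2, 2, 2, …
Sym-product of L_f,L_g gives L₀ (≤ ord 1).
h=h₀': d/dx-closure on L₀ ⇒ L.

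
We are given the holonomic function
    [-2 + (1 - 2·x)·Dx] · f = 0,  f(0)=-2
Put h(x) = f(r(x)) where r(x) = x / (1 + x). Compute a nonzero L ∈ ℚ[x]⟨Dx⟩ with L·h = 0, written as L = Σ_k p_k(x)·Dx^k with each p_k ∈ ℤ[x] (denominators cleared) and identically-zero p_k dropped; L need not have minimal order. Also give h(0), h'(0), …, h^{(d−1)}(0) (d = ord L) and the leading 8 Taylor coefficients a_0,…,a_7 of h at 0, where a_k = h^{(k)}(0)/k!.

f: a_k = -2, -4, -8, -16, -32, -64, -128, -256, …
Change of var in L_f (x↦r) gives L₀.
L = 2 + (-1 + x^2)·Dx  (order 1).
h: a_k = -2, -4, -4, -4, -4, -4, -4, -4, …
ICs: h(0) = -2.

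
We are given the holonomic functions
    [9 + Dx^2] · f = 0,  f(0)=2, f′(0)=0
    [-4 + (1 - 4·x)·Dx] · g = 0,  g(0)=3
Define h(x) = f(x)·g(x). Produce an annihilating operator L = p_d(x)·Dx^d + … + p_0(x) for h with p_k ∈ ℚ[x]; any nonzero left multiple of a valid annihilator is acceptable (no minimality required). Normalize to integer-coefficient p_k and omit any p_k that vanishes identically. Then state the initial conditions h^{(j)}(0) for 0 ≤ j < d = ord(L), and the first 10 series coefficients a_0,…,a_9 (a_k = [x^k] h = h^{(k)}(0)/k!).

L = (-9 + 36·x) + 8·Dx + (-1 + 4·x)·Dx^2  (order 2).
h: a_k = 6, 24, 69, 276, 4497/4, 4497, 719277/40, 719277/10, 644474379/2240, 644474379/560, …
ICs: h(0) = 6, h′(0) = 24.

f: a_k = 2, 0, -9, 0, 27/4, 0, -81/40, 0, 729/2240, 0, …
g: a_k = 3, 12, 48, 192, 768, 3072, 12288, 49152, 196608, 786432, …
h₀=f·g: eliminate ⇒ L₀, order ≤ 2·1.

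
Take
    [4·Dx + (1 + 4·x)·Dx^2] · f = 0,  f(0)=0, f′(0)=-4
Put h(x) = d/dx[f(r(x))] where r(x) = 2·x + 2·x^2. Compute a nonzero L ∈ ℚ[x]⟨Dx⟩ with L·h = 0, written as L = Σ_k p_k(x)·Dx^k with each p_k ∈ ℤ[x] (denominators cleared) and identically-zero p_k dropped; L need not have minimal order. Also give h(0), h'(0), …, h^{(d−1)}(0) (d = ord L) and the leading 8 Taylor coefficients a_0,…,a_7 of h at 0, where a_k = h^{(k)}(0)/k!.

f: a_k = 0, -4, 8, -64/3, 64, -1024/5, 2048/3, -16384/7, …
L₀ from L_f via x↦r, Dx↦r'^{-1}Dx.
Derive L from L₀ (diff closure).
L = (6 + 16·x + 16·x^2) + (1 + 10·x + 24·x^2 + 16·x^3)·Dx  (order 1).
h: a_k = -8, 48, -320, 2176, -14848, 101376, -692224, 4726784, …
ICs: h(0) = -8.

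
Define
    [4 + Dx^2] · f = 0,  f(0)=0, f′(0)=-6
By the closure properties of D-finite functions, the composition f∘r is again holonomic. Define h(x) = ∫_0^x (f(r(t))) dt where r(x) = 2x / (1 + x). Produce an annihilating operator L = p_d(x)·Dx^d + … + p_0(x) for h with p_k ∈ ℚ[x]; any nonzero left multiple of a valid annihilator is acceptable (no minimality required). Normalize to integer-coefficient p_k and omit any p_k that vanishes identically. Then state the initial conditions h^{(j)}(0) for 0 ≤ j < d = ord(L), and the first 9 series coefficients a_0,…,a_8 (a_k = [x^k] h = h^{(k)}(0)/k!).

L = 16·Dx + (2 + 6·x + 6·x^2 + 2·x^3)·Dx^2 + (1 + 4·x + 6·x^2 + 4·x^3 + x^4)·Dx^3  (order 3).
h: a_k = 0, 0, -6, 4, 5, -84/5, 386/15, -180/7, 2461/210, …
ICs: h(0) = 0, h′(0) = 0, h′′(0) = -12.

f: a_k = 0, -6, 0, 4, 0, -4/5, 0, 8/105, 0, …
f∘r: x↦r, Dx↦Dx/r' in L_f ⇒ L₀.
h=∫h₀ ⇒ L = L₀·Dx.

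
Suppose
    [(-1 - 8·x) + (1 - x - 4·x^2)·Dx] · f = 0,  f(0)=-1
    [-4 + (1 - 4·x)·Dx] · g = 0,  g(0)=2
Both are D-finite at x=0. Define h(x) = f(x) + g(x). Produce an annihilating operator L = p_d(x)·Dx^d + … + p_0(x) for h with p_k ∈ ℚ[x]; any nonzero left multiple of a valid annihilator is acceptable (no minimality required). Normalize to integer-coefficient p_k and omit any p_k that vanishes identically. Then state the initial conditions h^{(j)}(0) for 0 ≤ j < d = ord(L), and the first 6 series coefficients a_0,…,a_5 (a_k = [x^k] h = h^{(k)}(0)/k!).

L = (8 - 288·x + 384·x^2 - 512·x^3) + (22 - 8·x - 288·x^2 + 640·x^3 - 1024·x^4)·Dx + (-3 + 23·x - 56·x^2 + 32·x^3 + 128·x^4 - 256·x^5)·Dx^2  (order 2).
h: a_k = 1, 7, 27, 119, 483, 1983, …
ICs: h(0) = 1, h′(0) = 7.

f: a_k = -1, -1, -5, -9, -29, -65, …
g: a_k = 2, 8, 32, 128, 512, 2048, …
f+g: L₀ = lclm(L_f,L_g), ord ≤ 1+1.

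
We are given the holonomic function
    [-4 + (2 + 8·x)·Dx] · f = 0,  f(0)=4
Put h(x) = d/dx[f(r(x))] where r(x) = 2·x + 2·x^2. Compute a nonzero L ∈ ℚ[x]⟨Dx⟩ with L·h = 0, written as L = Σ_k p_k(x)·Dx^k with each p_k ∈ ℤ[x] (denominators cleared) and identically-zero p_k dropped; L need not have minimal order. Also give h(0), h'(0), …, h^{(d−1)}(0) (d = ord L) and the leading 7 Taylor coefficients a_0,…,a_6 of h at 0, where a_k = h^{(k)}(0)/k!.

f: a_k = 4, 8, -8, 16, -40, 112, -336, …
f∘r: x↦r, Dx↦Dx/r' in L_f ⇒ L₀.
h=h₀': d/dx-closure on L₀ ⇒ L.
L = -2 + (-1 - 10·x - 24·x^2 - 16·x^3)·Dx  (order 1).
h: a_k = 16, -32, 192, -1152, 7040, -43776, 275968, …
ICs: h(0) = 16.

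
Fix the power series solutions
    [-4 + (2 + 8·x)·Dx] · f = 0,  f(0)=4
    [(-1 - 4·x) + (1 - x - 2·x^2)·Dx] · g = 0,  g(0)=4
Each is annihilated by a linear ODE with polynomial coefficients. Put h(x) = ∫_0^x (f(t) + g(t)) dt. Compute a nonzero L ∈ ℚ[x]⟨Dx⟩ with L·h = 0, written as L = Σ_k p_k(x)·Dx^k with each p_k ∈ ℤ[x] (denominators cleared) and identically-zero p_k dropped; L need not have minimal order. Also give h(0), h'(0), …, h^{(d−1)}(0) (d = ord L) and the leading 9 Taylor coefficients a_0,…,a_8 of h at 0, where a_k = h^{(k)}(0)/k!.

f: a_k = 4, 8, -8, 16, -40, 112, -336, 1056, -3432, …
g: a_k = 4, 4, 12, 20, 44, 84, 172, 340, 684, …
f+g: L₀ = lclm(L_f,L_g), ord ≤ 1+1.
h=∫h₀ ⇒ L = L₀·Dx.
L = (16 + 84·x + 120·x^2 + 160·x^3)·Dx + (-10 - 52·x - 204·x^2 - 400·x^3 - 400·x^4)·Dx^2 + (-1 + 7·x + 56·x^2 + 8·x^3 - 200·x^4 - 160·x^5)·Dx^3  (order 3).
h: a_k = 0, 8, 6, 4/3, 9, 4/5, 98/3, -164/7, 349/2, …
ICs: h(0) = 0, h′(0) = 8, h′′(0) = 12.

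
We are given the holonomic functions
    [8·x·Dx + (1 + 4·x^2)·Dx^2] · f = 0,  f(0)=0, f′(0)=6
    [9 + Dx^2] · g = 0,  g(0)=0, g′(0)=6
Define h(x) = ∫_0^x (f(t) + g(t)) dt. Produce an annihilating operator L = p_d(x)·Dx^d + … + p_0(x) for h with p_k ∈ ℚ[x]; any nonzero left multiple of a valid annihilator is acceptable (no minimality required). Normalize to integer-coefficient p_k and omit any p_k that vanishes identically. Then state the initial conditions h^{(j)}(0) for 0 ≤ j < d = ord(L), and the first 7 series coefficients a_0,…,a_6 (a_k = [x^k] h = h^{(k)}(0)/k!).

L = (-2808·x + 19008·x^3 + 10368·x^5)·Dx^2 + (9 + 1548·x^2 + 7344·x^4 + 5184·x^6)·Dx^3 + (-312·x + 2112·x^3 + 1152·x^5)·Dx^4 + (1 + 172·x^2 + 816·x^4 + 576·x^6)·Dx^5  (order 5).
h: a_k = 0, 0, 6, 0, -17/4, 0, 31/8, …
ICs: h(0) = 0, h′(0) = 0, h′′(0) = 12, h′′′(0) = 0, h′′′′(0) = -102.

f: a_k = 0, 6, 0, -8, 0, 96/5, 0, …
g: a_k = 0, 6, 0, -9, 0, 81/20, 0, …
Sum ⇒ L₀ = lclm(L_f,L_g) in ℚ(x)⟨Dx⟩.
Integrate: L := L₀·Dx.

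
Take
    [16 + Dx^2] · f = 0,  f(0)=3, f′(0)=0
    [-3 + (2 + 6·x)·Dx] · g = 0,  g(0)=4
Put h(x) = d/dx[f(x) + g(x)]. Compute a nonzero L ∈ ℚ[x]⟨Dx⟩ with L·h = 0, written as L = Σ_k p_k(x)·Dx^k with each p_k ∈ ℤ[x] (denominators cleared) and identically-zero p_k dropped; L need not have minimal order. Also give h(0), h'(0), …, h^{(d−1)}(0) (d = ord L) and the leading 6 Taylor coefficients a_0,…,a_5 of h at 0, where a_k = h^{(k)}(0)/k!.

f: a_k = 3, 0, -24, 0, 32, 0, …
g: a_k = 4, 6, -9/2, 27/4, -405/32, 1701/64, …
h₀=f+g: left-lcm gives L₀, ord ≤ 3.
h=h₀': d/dx-closure on L₀ ⇒ L.
L = (-9552 - 18432·x - 27648·x^2) + (-2912 - 21024·x - 55296·x^2 - 55296·x^3)·Dx + (-597 - 1152·x - 1728·x^2)·Dx^2 + (-182 - 1314·x - 3456·x^2 - 3456·x^3)·Dx^3  (order 3).
h: a_k = 6, -57, 81/4, 619/8, 8505/64, -295171/640, …
ICs: h(0) = 6, h′(0) = -57, h′′(0) = 81/2.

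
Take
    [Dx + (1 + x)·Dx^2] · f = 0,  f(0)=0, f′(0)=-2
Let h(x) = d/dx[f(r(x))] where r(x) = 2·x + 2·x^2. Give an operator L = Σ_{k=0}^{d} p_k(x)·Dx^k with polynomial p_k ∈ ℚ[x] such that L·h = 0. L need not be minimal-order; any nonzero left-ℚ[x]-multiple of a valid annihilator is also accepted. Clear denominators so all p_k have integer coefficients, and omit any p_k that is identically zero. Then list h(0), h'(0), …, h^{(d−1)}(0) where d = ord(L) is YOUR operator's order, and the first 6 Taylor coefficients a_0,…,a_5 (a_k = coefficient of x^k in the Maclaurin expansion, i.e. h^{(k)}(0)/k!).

L = (4·x + 4·x^2) + (1 + 4·x + 6·x^2 + 4·x^3)·Dx  (order 1).
h: a_k = -4, 0, 8, -16, 16, 0, …
ICs: h(0) = -4.

f: a_k = 0, -2, 1, -2/3, 1/2, -2/5, …
f∘r: x↦r, Dx↦Dx/r' in L_f ⇒ L₀.
Differentiate: ansatz ord ≤ ord L₀ ⇒ L.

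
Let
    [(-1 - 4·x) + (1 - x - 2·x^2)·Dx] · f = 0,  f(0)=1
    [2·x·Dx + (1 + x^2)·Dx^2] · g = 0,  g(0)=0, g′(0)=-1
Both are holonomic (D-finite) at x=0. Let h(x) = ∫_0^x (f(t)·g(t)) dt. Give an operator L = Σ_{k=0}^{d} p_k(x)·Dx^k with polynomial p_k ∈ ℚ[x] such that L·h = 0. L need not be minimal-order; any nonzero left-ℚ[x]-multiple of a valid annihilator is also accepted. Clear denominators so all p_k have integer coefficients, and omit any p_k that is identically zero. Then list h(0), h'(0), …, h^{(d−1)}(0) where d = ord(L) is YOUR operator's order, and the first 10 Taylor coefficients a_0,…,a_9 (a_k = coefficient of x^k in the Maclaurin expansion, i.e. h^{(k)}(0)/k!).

L = (4 + 2·x + 12·x^2)·Dx + (2 + 6·x + 4·x^2 + 12·x^3)·Dx^2 + (-1 + x + x^2 + x^3 + 2·x^4)·Dx^3  (order 3).
h: a_k = 0, 0, -1/2, -1/3, -2/3, -14/15, -17/10, -293/105, -2089/420, -184/21, …
ICs: h(0) = 0, h′(0) = 0, h′′(0) = -1.

f: a_k = 1, 1, 3, 5, 11, 21, 43, 85, 171, 341, …
g: a_k = 0, -1, 0, 1/3, 0, -1/5, 0, 1/7, 0, -1/9, …
h₀=f·g: eliminate ⇒ L₀, order ≤ 1·2.
∫: right-multiply L₀ by Dx.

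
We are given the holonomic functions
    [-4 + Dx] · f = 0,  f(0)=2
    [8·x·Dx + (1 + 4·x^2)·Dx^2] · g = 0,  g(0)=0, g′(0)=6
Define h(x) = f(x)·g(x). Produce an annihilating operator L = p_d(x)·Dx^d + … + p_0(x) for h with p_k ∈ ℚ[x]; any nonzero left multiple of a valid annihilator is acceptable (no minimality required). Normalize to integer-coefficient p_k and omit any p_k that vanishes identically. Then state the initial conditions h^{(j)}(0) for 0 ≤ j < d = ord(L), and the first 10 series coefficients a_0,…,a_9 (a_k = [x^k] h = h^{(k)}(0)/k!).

L = (16 - 32·x + 64·x^2) + (-8 + 8·x - 32·x^2)·Dx + (1 + 4·x^2)·Dx^2  (order 2).
h: a_k = 0, 12, 48, 80, 64, 192/5, 256/3, 3328/35, -13312/105, -62464/315, …
ICs: h(0) = 0, h′(0) = 12.

f: a_k = 2, 8, 16, 64/3, 64/3, 256/15, 512/45, 2048/315, 1024/315, 4096/2835, …
g: a_k = 0, 6, 0, -8, 0, 96/5, 0, -384/7, 0, 512/3, …
f·g: L₀ = L_f ⊗_s L_g, ord ≤ 1·2.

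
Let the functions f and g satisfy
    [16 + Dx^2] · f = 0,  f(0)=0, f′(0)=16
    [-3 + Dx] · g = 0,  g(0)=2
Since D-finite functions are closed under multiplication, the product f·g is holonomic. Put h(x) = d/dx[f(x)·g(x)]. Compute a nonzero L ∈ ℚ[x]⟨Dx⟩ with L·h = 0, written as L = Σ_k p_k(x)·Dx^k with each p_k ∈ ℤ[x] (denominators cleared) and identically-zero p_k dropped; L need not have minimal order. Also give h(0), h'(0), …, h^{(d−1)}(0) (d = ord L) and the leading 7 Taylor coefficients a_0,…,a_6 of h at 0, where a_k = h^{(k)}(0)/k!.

L = 25 - 6·Dx + Dx^2  (order 2).
h: a_k = 32, 192, 176, -448, -3116/3, -3432/5, 8062/45, …
ICs: h(0) = 32, h′(0) = 192.

f: a_k = 0, 16, 0, -128/3, 0, 512/15, 0, …
g: a_k = 2, 6, 9, 9, 27/4, 81/20, 81/40, …
L₀ := L_f ⊗_s L_g (sym. prod.), ord ≤ 2.
Differentiate: ansatz ord ≤ ord L₀ ⇒ L.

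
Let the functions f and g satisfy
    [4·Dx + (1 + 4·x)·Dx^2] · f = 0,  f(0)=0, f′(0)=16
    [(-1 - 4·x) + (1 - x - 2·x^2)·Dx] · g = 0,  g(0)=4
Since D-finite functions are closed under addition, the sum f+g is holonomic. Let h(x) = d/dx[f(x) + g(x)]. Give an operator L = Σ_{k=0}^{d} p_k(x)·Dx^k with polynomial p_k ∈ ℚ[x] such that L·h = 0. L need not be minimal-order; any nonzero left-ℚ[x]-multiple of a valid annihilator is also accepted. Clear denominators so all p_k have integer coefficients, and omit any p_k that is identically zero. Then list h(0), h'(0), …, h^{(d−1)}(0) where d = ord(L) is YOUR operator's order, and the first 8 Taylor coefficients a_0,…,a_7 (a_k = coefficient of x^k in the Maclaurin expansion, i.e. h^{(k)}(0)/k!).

f: a_k = 0, 16, -32, 256/3, -256, 4096/5, -8192/3, 65536/7, …
g: a_k = 4, 4, 12, 20, 44, 84, 172, 340, …
L₀ := lclm(L_f,L_g); ord L₀ ≤ 2+1.
h₀' ⇒ L via d/dx closure of L₀.
L = (-156 - 624·x - 1440·x^2 - 768·x^3 - 768·x^4) + (1 - 160·x - 1064·x^2 - 1952·x^3 - 1600·x^4 - 1280·x^5)·Dx + (5 + 39·x + 66·x^2 - 80·x^3 - 240·x^4 - 384·x^5 - 256·x^6)·Dx^2  (order 2).
h: a_k = 20, -40, 316, -848, 4516, -15352, 67916, -256672, …
ICs: h(0) = 20, h′(0) = -40.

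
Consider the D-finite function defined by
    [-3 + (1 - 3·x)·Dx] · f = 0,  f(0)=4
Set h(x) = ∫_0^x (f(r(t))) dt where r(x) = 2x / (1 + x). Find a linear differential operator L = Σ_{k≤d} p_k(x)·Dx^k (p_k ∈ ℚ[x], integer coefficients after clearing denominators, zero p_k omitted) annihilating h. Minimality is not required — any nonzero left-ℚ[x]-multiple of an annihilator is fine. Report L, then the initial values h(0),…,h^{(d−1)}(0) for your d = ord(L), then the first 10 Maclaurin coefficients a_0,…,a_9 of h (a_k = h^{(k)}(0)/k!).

f: a_k = 4, 12, 36, 108, 324, 972, 2916, 8748, 26244, 78732, …
Change of var in L_f (x↦r) gives L₀.
h=∫₀ˣh₀: take L = L₀·Dx.
L = 6·Dx + (-1 + 4·x + 5·x^2)·Dx^2  (order 2).
h: a_k = 0, 4, 12, 40, 150, 600, 2500, 75000/7, 46875, 625000/3, …
ICs: h(0) = 0, h′(0) = 4.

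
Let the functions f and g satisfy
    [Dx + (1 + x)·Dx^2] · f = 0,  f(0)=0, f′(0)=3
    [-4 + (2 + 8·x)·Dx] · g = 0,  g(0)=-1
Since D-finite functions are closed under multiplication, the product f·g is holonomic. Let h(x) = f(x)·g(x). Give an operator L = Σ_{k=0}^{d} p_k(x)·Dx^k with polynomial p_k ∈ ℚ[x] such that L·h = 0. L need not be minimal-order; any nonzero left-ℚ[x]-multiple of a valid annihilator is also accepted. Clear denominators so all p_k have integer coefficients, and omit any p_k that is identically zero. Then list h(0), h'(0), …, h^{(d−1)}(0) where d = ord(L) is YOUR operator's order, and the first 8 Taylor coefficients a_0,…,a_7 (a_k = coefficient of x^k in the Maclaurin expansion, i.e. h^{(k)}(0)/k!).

L = (10 + 4·x) + (-3 - 12·x)·Dx + (1 + 9·x + 24·x^2 + 16·x^3)·Dx^2  (order 2).
h: a_k = 0, -3, -9/2, 8, -65/4, 389/10, -526/5, 10807/35, …
ICs: h(0) = 0, h′(0) = -3.

f: a_k = 0, 3, -3/2, 1, -3/4, 3/5, -1/2, 3/7, …
g: a_k = -1, -2, 2, -4, 10, -28, 84, -264, …
f·g: L₀ = L_f ⊗_s L_g, ord ≤ 2·1.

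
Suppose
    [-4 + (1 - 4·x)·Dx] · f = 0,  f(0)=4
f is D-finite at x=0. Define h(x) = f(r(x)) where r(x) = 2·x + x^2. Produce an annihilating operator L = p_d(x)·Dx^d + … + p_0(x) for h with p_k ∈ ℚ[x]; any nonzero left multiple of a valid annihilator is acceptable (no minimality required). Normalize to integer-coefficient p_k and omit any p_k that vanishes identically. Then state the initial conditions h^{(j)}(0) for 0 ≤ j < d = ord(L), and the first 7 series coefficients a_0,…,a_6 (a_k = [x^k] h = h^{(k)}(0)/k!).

f: a_k = 4, 16, 64, 256, 1024, 4096, 16384, …
h₀=f(r): pull back L_f along r ⇒ L₀.
L = (8 + 8·x) + (-1 + 8·x + 4·x^2)·Dx  (order 1).
h: a_k = 4, 32, 272, 2304, 19520, 165376, 1401088, …
ICs: h(0) = 4.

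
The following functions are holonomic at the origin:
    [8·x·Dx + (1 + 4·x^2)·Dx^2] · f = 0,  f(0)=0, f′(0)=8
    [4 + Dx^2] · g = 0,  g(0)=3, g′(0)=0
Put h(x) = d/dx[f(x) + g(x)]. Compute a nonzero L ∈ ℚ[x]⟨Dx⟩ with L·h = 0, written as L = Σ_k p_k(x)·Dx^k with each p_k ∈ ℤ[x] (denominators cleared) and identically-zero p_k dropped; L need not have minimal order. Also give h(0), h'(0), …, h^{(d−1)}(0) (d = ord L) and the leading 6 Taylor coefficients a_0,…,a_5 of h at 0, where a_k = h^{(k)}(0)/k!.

f: a_k = 0, 8, 0, -32/3, 0, 128/5, …
g: a_k = 3, 0, -6, 0, 2, 0, …
h₀=f+g: left-lcm gives L₀, ord ≤ 4.
h=h₀': d/dx-closure on L₀ ⇒ L.
L = (-352·x + 1792·x^3 + 512·x^5) + (-4 + 112·x^2 + 576·x^4 + 256·x^6)·Dx + (-88·x + 448·x^3 + 128·x^5)·Dx^2 + (-1 + 28·x^2 + 144·x^4 + 64·x^6)·Dx^3  (order 3).
h: a_k = 8, -12, -32, 8, 128, -8/5, …
ICs: h(0) = 8, h′(0) = -12, h′′(0) = -64.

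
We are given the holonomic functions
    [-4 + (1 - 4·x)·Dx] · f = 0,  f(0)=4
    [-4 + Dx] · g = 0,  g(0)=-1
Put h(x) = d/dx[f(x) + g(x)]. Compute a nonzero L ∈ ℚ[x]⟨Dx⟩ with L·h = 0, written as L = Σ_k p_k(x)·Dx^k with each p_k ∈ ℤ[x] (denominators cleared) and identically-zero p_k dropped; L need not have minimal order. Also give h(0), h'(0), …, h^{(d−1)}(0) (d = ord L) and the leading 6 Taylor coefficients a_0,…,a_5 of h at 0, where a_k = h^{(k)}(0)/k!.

f: a_k = 4, 16, 64, 256, 1024, 4096, …
g: a_k = -1, -4, -8, -32/3, -32/3, -128/15, …
h₀=f+g: left-lcm gives L₀, ord ≤ 2.
Differentiate: ansatz ord ≤ ord L₀ ⇒ L.
L = (64 + 128·x) + (-20 - 32·x + 64·x^2)·Dx + (1 - 16·x^2)·Dx^2  (order 2).
h: a_k = 12, 112, 736, 12160/3, 61312/3, 1474048/15, …
ICs: h(0) = 12, h′(0) = 112.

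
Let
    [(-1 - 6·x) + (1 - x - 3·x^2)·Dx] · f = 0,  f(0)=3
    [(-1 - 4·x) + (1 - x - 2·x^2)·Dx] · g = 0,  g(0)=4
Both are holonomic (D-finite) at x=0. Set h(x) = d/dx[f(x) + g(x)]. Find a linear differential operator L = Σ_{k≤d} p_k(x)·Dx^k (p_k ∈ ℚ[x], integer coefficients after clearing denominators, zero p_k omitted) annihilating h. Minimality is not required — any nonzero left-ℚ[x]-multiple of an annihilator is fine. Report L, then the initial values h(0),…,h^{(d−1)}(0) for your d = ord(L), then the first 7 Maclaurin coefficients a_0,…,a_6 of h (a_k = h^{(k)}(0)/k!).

f: a_k = 3, 3, 12, 21, 57, 120, 291, …
g: a_k = 4, 4, 12, 20, 44, 84, 172, …
Sum ⇒ L₀ = lclm(L_f,L_g) in ℚ(x)⟨Dx⟩.
h₀' ⇒ L via d/dx closure of L₀.
L = (-6 - 264·x - 360·x^2 - 1176·x^3 - 2406·x^4 - 3600·x^5 + 1296·x^6) + (6 + 54·x + 114·x^2 + 96·x^3 + 27·x^4 - 2334·x^5 - 1872·x^6 + 864·x^7)·Dx + (-1 + 2·x - 11·x^2 - 18·x^3 + 158·x^4 + 61·x^5 - 377·x^6 - 168·x^7 + 108·x^8)·Dx^2  (order 2).
h: a_k = 7, 48, 123, 404, 1020, 2778, 6937, …
ICs: h(0) = 7, h′(0) = 48.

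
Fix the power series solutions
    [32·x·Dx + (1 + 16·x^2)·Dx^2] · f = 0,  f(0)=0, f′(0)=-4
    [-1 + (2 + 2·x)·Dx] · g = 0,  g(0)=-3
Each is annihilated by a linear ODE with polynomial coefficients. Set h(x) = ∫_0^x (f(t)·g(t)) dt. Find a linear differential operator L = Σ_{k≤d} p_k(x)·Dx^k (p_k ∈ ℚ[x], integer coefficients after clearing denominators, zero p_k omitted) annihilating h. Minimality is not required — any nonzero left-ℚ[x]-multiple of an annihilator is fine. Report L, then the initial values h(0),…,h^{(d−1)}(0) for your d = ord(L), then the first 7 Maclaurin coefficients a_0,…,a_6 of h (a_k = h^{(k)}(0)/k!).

f: a_k = 0, -4, 0, 64/3, 0, -1024/5, 0, …
g: a_k = -3, -3/2, 3/8, -3/16, 15/128, -21/256, 63/1024, …
f·g: L₀ = L_f ⊗_s L_g, ord ≤ 2·1.
h=∫h₀ ⇒ L = L₀·Dx.
L = (3 - 64·x - 16·x^2)·Dx + (-4 + 124·x + 192·x^2 + 64·x^3)·Dx^2 + (4 + 8·x + 68·x^2 + 128·x^3 + 64·x^4)·Dx^3  (order 3).
h: a_k = 0, 0, 6, 2, -131/8, -25/4, 99509/960, …
ICs: h(0) = 0, h′(0) = 0, h′′(0) = 12.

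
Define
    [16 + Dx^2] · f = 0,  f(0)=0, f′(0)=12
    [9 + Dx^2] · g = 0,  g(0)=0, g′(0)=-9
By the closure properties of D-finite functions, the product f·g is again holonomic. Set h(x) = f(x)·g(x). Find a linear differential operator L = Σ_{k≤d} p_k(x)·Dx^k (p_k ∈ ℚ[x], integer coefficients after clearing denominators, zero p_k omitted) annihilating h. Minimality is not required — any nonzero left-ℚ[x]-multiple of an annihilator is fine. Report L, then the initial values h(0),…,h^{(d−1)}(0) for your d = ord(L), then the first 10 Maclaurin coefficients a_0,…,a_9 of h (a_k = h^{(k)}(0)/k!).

f: a_k = 0, 12, 0, -32, 0, 128/5, 0, -1024/105, 0, 2048/945, …
g: a_k = 0, -9, 0, 27/2, 0, -243/40, 0, 729/560, 0, -729/4480, …
f·g: L₀ = L_f ⊗_s L_g, ord ≤ 2·2.
L = 49 + 50·Dx^2 + Dx^4  (order 4).
h: a_k = 0, 0, -108, 0, 450, 0, -7353/10, 0, 18015/28, 0, …
ICs: h(0) = 0, h′(0) = 0, h′′(0) = -216, h′′′(0) = 0.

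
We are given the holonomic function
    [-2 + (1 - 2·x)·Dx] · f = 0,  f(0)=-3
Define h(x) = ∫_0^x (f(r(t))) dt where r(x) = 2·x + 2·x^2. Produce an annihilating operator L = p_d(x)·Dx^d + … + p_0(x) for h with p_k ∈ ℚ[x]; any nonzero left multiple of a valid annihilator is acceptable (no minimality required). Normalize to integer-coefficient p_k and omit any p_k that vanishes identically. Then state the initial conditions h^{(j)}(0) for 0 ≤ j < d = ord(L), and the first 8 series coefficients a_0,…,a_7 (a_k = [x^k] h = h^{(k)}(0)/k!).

f: a_k = -3, -6, -12, -24, -48, -96, -192, -384, …
Substitute x→r, Dx→(1/r')Dx; clear ⇒ L₀.
h=∫h₀ ⇒ L = L₀·Dx.
L = (4 + 8·x)·Dx + (-1 + 4·x + 4·x^2)·Dx^2  (order 2).
h: a_k = 0, -3, -6, -20, -72, -1392/5, -1120, -32448/7, …
ICs: h(0) = 0, h′(0) = -3.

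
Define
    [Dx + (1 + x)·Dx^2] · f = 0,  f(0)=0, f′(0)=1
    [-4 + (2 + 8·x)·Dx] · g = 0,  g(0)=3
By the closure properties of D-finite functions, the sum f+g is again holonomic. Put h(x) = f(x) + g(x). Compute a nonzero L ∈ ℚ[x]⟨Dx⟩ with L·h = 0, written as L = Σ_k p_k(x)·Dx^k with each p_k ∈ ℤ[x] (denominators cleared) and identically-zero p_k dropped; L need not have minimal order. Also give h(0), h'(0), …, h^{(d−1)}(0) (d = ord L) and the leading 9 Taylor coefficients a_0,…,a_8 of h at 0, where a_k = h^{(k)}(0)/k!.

L = (-8 + 4·x)·Dx + (-10 - 8·x + 20·x^2)·Dx^2 + (-1 - 3·x + 6·x^2 + 8·x^3)·Dx^3  (order 3).
h: a_k = 3, 7, -13/2, 37/3, -121/4, 421/5, -1513/6, 5545/7, -20593/8, …
ICs: h(0) = 3, h′(0) = 7, h′′(0) = -13.

f: a_k = 0, 1, -1/2, 1/3, -1/4, 1/5, -1/6, 1/7, -1/8, …
g: a_k = 3, 6, -6, 12, -30, 84, -252, 792, -2574, …
h₀=f+g: left-lcm gives L₀, ord ≤ 3.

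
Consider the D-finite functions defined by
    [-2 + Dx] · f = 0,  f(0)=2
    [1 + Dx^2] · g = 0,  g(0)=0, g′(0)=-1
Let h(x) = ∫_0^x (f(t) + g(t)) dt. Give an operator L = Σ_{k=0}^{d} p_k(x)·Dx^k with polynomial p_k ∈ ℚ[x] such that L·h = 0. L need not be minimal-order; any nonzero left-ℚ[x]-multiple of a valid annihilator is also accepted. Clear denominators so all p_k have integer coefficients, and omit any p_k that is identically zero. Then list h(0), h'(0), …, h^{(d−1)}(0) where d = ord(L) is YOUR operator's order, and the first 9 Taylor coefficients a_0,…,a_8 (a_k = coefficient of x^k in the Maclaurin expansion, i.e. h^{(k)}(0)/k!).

L = -2·Dx + Dx^2 - 2·Dx^3 + Dx^4  (order 4).
h: a_k = 0, 2, 3/2, 4/3, 17/24, 4/15, 7/80, 8/315, 257/40320, …
ICs: h(0) = 0, h′(0) = 2, h′′(0) = 3, h′′′(0) = 8.

f: a_k = 2, 4, 4, 8/3, 4/3, 8/15, 8/45, 16/315, 4/315, …
g: a_k = 0, -1, 0, 1/6, 0, -1/120, 0, 1/5040, 0, …
Sum ⇒ L₀ = lclm(L_f,L_g) in ℚ(x)⟨Dx⟩.
Integrate: L := L₀·Dx.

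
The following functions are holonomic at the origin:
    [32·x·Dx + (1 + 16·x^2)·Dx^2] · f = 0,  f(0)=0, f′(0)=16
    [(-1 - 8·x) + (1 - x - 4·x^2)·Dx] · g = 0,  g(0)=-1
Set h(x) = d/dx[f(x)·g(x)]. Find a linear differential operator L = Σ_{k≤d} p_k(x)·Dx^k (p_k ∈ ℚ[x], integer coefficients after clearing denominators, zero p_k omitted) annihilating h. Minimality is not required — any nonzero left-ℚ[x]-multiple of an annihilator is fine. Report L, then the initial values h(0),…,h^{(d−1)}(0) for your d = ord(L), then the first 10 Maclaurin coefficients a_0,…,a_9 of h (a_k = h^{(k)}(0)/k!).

f: a_k = 0, 16, 0, -256/3, 0, 4096/5, 0, -65536/7, 0, 1048576/9, …
g: a_k = -1, -1, -5, -9, -29, -65, -181, -441, -1165, -2929, …
Product ⇒ symmetric product L₀, ord ≤ 2.
h₀' ⇒ L via d/dx closure of L₀.
L = (-16 + 3072·x^2 + 6144·x^3 + 36864·x^4) + (7 + 64·x + 48·x^2 + 256·x^3 + 6144·x^4 + 24576·x^5)·Dx + (-1 - 3·x - 56·x^2 + 16·x^3 - 448·x^4 + 1024·x^5 + 3072·x^6)·Dx^2  (order 2).
h: a_k = -16, -32, 16, -704/3, -12848/3, -32736/5, 101744/3, 403328/105, -30444272/35, -59678560/63, …
ICs: h(0) = -16, h′(0) = -32.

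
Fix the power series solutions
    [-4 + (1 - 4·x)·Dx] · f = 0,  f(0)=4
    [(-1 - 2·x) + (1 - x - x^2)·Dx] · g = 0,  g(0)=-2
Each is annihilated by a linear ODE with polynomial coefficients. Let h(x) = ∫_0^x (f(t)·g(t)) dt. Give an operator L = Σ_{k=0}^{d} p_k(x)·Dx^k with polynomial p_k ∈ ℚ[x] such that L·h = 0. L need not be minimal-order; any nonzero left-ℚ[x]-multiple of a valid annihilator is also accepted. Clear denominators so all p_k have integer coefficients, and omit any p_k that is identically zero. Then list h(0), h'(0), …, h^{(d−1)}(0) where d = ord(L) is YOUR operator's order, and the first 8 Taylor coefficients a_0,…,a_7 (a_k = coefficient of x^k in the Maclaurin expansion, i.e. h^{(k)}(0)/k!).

f: a_k = 4, 16, 64, 256, 1024, 4096, 16384, 65536, …
g: a_k = -2, -2, -4, -6, -10, -16, -26, -42, …
f·g: L₀ = L_f ⊗_s L_g, ord ≤ 1·1.
Integrate: L := L₀·Dx.
L = (-5 + 6·x + 12·x^2)·Dx + (1 - 5·x + 3·x^2 + 4·x^3)·Dx^2  (order 2).
h: a_k = 0, -8, -20, -176/3, -182, -2952/5, -5936/3, -47592/7, …
ICs: h(0) = 0, h′(0) = -8.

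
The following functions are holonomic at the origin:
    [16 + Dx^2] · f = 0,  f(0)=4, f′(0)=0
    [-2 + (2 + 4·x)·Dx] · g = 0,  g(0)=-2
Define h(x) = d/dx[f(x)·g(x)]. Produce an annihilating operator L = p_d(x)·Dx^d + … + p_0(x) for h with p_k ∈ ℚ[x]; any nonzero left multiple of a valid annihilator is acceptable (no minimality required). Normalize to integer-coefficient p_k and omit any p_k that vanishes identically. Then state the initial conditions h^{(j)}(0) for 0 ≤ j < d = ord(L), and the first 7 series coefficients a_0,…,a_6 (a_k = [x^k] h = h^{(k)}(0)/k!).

f: a_k = 4, 0, -32, 0, 128/3, 0, -1024/45, …
g: a_k = -2, -2, 1, -1, 5/4, -7/4, 21/8, …
f·g: L₀ = L_f ⊗_s L_g, ord ≤ 2·1.
h=h₀': d/dx-closure on L₀ ⇒ L.
L = (413 + 2688·x + 6784·x^2 + 8192·x^3 + 4096·x^4) + (-26 - 180·x - 384·x^2 - 256·x^3)·Dx + (19 + 140·x + 396·x^2 + 512·x^3 + 256·x^4)·Dx^2  (order 2).
h: a_k = -8, 136, 180, -1348/3, -905/3, 5281/15, 26677/90, …
ICs: h(0) = -8, h′(0) = 136.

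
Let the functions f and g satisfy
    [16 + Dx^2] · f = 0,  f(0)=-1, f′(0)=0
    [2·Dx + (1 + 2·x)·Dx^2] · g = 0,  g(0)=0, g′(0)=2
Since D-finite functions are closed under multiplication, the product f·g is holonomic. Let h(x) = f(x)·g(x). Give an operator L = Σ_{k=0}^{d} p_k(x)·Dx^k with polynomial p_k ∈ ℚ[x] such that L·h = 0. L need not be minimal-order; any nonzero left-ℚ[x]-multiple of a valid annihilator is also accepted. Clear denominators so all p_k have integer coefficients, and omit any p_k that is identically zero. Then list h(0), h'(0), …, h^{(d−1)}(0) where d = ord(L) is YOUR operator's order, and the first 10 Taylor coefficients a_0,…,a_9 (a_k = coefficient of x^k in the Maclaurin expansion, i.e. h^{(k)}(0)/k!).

L = (2688 + 27648·x + 93184·x^2 + 131072·x^3 + 65536·x^4) + (896 + 5888·x + 12288·x^2 + 8192·x^3)·Dx + (408 + 3712·x + 11904·x^2 + 16384·x^3 + 8192·x^4)·Dx^2 + (56 + 368·x + 768·x^2 + 512·x^3)·Dx^3 + (15 + 124·x + 380·x^2 + 512·x^3 + 256·x^4)·Dx^4  (order 4).
h: a_k = 0, -2, 2, 40/3, -12, -32/5, 0, 1664/105, -992/45, 31232/945, …
ICs: h(0) = 0, h′(0) = -2, h′′(0) = 4, h′′′(0) = 80.

f: a_k = -1, 0, 8, 0, -32/3, 0, 256/45, 0, -512/315, 0, …
g: a_k = 0, 2, -2, 8/3, -4, 32/5, -32/3, 128/7, -32, 512/9, …
h₀=f·g: eliminate ⇒ L₀, order ≤ 2·2.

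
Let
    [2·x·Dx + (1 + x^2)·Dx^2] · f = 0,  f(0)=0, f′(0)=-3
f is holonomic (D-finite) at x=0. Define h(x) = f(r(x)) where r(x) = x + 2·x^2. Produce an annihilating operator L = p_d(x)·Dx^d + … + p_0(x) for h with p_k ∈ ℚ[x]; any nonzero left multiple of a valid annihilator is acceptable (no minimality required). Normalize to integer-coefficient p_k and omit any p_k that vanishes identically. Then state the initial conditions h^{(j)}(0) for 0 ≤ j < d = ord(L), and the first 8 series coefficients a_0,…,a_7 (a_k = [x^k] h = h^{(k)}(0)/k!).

f: a_k = 0, -3, 0, 1, 0, -3/5, 0, 3/7, …
L₀ from L_f via x↦r, Dx↦r'^{-1}Dx.
L = (-4 + 2·x + 16·x^2 + 48·x^3 + 48·x^4)·Dx + (1 + 4·x + x^2 + 8·x^3 + 20·x^4 + 16·x^5)·Dx^2  (order 2).
h: a_k = 0, -3, -6, 1, 6, 57/5, 2, -165/7, …
ICs: h(0) = 0, h′(0) = -3.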